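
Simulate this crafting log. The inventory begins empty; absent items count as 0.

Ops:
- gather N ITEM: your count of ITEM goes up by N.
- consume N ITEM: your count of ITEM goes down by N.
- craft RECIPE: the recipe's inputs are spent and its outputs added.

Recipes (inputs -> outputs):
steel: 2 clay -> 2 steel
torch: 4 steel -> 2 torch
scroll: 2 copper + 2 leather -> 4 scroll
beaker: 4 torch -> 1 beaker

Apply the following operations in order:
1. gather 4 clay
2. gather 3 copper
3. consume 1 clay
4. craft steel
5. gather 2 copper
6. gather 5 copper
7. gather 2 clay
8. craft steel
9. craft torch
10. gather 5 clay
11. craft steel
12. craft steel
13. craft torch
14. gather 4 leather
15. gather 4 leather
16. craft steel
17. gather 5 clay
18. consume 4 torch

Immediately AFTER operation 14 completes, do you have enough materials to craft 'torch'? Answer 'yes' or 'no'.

After 1 (gather 4 clay): clay=4
After 2 (gather 3 copper): clay=4 copper=3
After 3 (consume 1 clay): clay=3 copper=3
After 4 (craft steel): clay=1 copper=3 steel=2
After 5 (gather 2 copper): clay=1 copper=5 steel=2
After 6 (gather 5 copper): clay=1 copper=10 steel=2
After 7 (gather 2 clay): clay=3 copper=10 steel=2
After 8 (craft steel): clay=1 copper=10 steel=4
After 9 (craft torch): clay=1 copper=10 torch=2
After 10 (gather 5 clay): clay=6 copper=10 torch=2
After 11 (craft steel): clay=4 copper=10 steel=2 torch=2
After 12 (craft steel): clay=2 copper=10 steel=4 torch=2
After 13 (craft torch): clay=2 copper=10 torch=4
After 14 (gather 4 leather): clay=2 copper=10 leather=4 torch=4

Answer: no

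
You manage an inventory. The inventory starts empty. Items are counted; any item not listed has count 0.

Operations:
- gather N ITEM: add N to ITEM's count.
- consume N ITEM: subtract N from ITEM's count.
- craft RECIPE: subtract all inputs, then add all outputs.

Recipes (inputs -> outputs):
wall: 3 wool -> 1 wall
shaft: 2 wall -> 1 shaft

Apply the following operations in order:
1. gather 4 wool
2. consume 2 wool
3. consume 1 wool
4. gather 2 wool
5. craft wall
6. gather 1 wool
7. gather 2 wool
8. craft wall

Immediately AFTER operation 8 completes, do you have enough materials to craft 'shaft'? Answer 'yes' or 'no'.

After 1 (gather 4 wool): wool=4
After 2 (consume 2 wool): wool=2
After 3 (consume 1 wool): wool=1
After 4 (gather 2 wool): wool=3
After 5 (craft wall): wall=1
After 6 (gather 1 wool): wall=1 wool=1
After 7 (gather 2 wool): wall=1 wool=3
After 8 (craft wall): wall=2

Answer: yes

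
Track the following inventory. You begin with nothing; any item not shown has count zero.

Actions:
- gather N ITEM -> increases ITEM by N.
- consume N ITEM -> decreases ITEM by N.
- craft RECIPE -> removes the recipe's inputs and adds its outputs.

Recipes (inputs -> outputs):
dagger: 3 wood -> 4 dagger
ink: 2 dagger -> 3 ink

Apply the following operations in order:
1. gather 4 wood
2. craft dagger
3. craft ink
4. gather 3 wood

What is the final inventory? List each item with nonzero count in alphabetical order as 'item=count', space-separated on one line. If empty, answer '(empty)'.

After 1 (gather 4 wood): wood=4
After 2 (craft dagger): dagger=4 wood=1
After 3 (craft ink): dagger=2 ink=3 wood=1
After 4 (gather 3 wood): dagger=2 ink=3 wood=4

Answer: dagger=2 ink=3 wood=4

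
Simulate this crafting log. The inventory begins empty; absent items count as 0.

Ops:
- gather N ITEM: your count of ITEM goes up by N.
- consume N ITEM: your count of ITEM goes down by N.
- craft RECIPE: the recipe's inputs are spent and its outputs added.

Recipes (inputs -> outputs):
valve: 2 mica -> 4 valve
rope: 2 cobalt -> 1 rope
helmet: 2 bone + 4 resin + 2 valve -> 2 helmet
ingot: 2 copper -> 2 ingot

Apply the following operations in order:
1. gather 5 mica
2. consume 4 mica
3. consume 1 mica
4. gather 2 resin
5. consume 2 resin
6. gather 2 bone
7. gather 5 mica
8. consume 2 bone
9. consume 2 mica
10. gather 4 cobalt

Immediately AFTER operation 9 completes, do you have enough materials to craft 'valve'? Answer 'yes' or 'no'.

Answer: yes

Derivation:
After 1 (gather 5 mica): mica=5
After 2 (consume 4 mica): mica=1
After 3 (consume 1 mica): (empty)
After 4 (gather 2 resin): resin=2
After 5 (consume 2 resin): (empty)
After 6 (gather 2 bone): bone=2
After 7 (gather 5 mica): bone=2 mica=5
After 8 (consume 2 bone): mica=5
After 9 (consume 2 mica): mica=3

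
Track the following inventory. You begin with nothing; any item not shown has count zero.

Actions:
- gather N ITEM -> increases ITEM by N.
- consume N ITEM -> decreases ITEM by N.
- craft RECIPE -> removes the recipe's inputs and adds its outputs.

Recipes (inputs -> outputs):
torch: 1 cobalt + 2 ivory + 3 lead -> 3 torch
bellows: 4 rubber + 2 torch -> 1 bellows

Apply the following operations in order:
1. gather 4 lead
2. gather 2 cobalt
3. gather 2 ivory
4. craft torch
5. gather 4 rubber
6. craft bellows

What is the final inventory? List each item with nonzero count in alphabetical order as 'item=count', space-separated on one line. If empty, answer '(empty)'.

Answer: bellows=1 cobalt=1 lead=1 torch=1

Derivation:
After 1 (gather 4 lead): lead=4
After 2 (gather 2 cobalt): cobalt=2 lead=4
After 3 (gather 2 ivory): cobalt=2 ivory=2 lead=4
After 4 (craft torch): cobalt=1 lead=1 torch=3
After 5 (gather 4 rubber): cobalt=1 lead=1 rubber=4 torch=3
After 6 (craft bellows): bellows=1 cobalt=1 lead=1 torch=1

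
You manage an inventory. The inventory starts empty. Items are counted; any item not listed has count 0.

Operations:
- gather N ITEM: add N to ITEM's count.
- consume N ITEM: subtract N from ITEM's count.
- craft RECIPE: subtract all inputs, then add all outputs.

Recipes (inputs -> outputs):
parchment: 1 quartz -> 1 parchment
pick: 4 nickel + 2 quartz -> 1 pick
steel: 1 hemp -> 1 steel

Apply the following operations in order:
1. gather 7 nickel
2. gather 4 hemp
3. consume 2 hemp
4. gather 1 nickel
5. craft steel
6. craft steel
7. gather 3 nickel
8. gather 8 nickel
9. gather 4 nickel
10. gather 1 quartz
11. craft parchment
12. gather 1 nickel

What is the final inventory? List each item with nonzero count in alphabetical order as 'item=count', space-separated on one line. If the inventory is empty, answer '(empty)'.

Answer: nickel=24 parchment=1 steel=2

Derivation:
After 1 (gather 7 nickel): nickel=7
After 2 (gather 4 hemp): hemp=4 nickel=7
After 3 (consume 2 hemp): hemp=2 nickel=7
After 4 (gather 1 nickel): hemp=2 nickel=8
After 5 (craft steel): hemp=1 nickel=8 steel=1
After 6 (craft steel): nickel=8 steel=2
After 7 (gather 3 nickel): nickel=11 steel=2
After 8 (gather 8 nickel): nickel=19 steel=2
After 9 (gather 4 nickel): nickel=23 steel=2
After 10 (gather 1 quartz): nickel=23 quartz=1 steel=2
After 11 (craft parchment): nickel=23 parchment=1 steel=2
After 12 (gather 1 nickel): nickel=24 parchment=1 steel=2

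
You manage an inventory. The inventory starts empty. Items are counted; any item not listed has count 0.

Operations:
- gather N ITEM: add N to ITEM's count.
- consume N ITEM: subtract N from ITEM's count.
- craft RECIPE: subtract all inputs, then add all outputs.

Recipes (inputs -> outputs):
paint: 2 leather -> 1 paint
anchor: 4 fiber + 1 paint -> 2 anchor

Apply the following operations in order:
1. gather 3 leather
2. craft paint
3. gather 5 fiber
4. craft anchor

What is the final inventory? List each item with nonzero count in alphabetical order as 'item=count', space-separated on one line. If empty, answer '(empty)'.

After 1 (gather 3 leather): leather=3
After 2 (craft paint): leather=1 paint=1
After 3 (gather 5 fiber): fiber=5 leather=1 paint=1
After 4 (craft anchor): anchor=2 fiber=1 leather=1

Answer: anchor=2 fiber=1 leather=1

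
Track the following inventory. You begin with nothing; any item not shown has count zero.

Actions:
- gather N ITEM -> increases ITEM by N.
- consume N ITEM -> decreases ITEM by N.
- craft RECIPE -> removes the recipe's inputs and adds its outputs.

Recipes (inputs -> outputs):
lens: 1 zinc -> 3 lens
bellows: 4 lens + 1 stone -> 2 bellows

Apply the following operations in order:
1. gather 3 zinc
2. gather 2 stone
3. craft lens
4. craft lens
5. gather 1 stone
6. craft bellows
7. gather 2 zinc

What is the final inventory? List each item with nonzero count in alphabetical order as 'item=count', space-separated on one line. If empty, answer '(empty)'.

Answer: bellows=2 lens=2 stone=2 zinc=3

Derivation:
After 1 (gather 3 zinc): zinc=3
After 2 (gather 2 stone): stone=2 zinc=3
After 3 (craft lens): lens=3 stone=2 zinc=2
After 4 (craft lens): lens=6 stone=2 zinc=1
After 5 (gather 1 stone): lens=6 stone=3 zinc=1
After 6 (craft bellows): bellows=2 lens=2 stone=2 zinc=1
After 7 (gather 2 zinc): bellows=2 lens=2 stone=2 zinc=3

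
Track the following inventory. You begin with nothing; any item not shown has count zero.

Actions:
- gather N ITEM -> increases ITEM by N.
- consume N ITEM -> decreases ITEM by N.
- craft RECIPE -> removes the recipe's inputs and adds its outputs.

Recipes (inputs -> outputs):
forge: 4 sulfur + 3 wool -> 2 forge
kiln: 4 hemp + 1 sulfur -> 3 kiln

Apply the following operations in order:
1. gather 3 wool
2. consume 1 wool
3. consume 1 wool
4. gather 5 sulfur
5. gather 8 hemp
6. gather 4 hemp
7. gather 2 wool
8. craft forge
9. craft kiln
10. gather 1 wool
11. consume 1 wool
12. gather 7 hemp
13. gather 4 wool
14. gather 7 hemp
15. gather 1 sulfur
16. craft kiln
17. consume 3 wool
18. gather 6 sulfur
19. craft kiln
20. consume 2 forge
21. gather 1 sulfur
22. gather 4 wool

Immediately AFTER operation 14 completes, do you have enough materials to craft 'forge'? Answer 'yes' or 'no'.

After 1 (gather 3 wool): wool=3
After 2 (consume 1 wool): wool=2
After 3 (consume 1 wool): wool=1
After 4 (gather 5 sulfur): sulfur=5 wool=1
After 5 (gather 8 hemp): hemp=8 sulfur=5 wool=1
After 6 (gather 4 hemp): hemp=12 sulfur=5 wool=1
After 7 (gather 2 wool): hemp=12 sulfur=5 wool=3
After 8 (craft forge): forge=2 hemp=12 sulfur=1
After 9 (craft kiln): forge=2 hemp=8 kiln=3
After 10 (gather 1 wool): forge=2 hemp=8 kiln=3 wool=1
After 11 (consume 1 wool): forge=2 hemp=8 kiln=3
After 12 (gather 7 hemp): forge=2 hemp=15 kiln=3
After 13 (gather 4 wool): forge=2 hemp=15 kiln=3 wool=4
After 14 (gather 7 hemp): forge=2 hemp=22 kiln=3 wool=4

Answer: no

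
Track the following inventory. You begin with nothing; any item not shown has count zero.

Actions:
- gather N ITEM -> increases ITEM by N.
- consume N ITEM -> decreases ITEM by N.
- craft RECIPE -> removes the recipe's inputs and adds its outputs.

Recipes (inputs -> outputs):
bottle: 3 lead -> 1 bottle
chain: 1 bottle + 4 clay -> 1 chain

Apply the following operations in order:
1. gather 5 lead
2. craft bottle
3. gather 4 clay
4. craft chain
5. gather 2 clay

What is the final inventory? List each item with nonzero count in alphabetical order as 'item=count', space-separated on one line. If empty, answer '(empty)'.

Answer: chain=1 clay=2 lead=2

Derivation:
After 1 (gather 5 lead): lead=5
After 2 (craft bottle): bottle=1 lead=2
After 3 (gather 4 clay): bottle=1 clay=4 lead=2
After 4 (craft chain): chain=1 lead=2
After 5 (gather 2 clay): chain=1 clay=2 lead=2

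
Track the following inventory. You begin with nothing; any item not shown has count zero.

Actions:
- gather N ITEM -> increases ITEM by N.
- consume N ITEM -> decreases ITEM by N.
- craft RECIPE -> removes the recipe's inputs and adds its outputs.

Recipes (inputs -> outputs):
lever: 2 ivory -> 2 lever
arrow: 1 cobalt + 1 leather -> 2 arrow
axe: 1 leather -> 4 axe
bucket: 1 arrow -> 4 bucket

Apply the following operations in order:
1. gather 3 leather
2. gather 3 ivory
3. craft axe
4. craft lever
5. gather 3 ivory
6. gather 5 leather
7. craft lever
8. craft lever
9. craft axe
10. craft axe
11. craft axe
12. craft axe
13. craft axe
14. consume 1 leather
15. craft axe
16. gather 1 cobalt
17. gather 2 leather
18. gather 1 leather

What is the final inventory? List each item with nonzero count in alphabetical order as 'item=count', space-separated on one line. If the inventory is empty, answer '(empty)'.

After 1 (gather 3 leather): leather=3
After 2 (gather 3 ivory): ivory=3 leather=3
After 3 (craft axe): axe=4 ivory=3 leather=2
After 4 (craft lever): axe=4 ivory=1 leather=2 lever=2
After 5 (gather 3 ivory): axe=4 ivory=4 leather=2 lever=2
After 6 (gather 5 leather): axe=4 ivory=4 leather=7 lever=2
After 7 (craft lever): axe=4 ivory=2 leather=7 lever=4
After 8 (craft lever): axe=4 leather=7 lever=6
After 9 (craft axe): axe=8 leather=6 lever=6
After 10 (craft axe): axe=12 leather=5 lever=6
After 11 (craft axe): axe=16 leather=4 lever=6
After 12 (craft axe): axe=20 leather=3 lever=6
After 13 (craft axe): axe=24 leather=2 lever=6
After 14 (consume 1 leather): axe=24 leather=1 lever=6
After 15 (craft axe): axe=28 lever=6
After 16 (gather 1 cobalt): axe=28 cobalt=1 lever=6
After 17 (gather 2 leather): axe=28 cobalt=1 leather=2 lever=6
After 18 (gather 1 leather): axe=28 cobalt=1 leather=3 lever=6

Answer: axe=28 cobalt=1 leather=3 lever=6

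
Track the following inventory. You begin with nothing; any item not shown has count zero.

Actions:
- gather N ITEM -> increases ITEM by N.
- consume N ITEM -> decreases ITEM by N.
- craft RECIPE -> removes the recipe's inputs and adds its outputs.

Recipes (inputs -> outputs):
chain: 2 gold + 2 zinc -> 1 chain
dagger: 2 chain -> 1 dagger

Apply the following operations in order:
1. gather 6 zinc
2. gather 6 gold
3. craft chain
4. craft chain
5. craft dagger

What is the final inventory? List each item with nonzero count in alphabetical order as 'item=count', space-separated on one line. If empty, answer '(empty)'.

After 1 (gather 6 zinc): zinc=6
After 2 (gather 6 gold): gold=6 zinc=6
After 3 (craft chain): chain=1 gold=4 zinc=4
After 4 (craft chain): chain=2 gold=2 zinc=2
After 5 (craft dagger): dagger=1 gold=2 zinc=2

Answer: dagger=1 gold=2 zinc=2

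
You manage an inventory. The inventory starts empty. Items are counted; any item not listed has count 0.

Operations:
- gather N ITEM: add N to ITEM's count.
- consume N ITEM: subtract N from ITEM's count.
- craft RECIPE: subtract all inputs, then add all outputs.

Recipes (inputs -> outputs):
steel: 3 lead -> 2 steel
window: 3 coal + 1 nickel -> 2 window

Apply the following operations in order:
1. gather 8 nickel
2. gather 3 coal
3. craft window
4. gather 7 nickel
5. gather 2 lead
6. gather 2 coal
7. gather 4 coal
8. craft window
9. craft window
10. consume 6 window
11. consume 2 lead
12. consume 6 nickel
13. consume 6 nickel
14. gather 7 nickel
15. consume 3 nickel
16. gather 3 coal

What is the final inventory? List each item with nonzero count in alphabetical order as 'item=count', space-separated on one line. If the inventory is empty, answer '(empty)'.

After 1 (gather 8 nickel): nickel=8
After 2 (gather 3 coal): coal=3 nickel=8
After 3 (craft window): nickel=7 window=2
After 4 (gather 7 nickel): nickel=14 window=2
After 5 (gather 2 lead): lead=2 nickel=14 window=2
After 6 (gather 2 coal): coal=2 lead=2 nickel=14 window=2
After 7 (gather 4 coal): coal=6 lead=2 nickel=14 window=2
After 8 (craft window): coal=3 lead=2 nickel=13 window=4
After 9 (craft window): lead=2 nickel=12 window=6
After 10 (consume 6 window): lead=2 nickel=12
After 11 (consume 2 lead): nickel=12
After 12 (consume 6 nickel): nickel=6
After 13 (consume 6 nickel): (empty)
After 14 (gather 7 nickel): nickel=7
After 15 (consume 3 nickel): nickel=4
After 16 (gather 3 coal): coal=3 nickel=4

Answer: coal=3 nickel=4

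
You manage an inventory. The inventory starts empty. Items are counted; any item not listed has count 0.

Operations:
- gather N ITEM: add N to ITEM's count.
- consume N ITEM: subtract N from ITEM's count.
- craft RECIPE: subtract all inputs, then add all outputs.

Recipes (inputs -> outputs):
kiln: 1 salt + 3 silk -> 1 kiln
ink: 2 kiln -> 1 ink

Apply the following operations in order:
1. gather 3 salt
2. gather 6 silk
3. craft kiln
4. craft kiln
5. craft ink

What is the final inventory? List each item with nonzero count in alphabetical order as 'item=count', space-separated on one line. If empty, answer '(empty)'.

After 1 (gather 3 salt): salt=3
After 2 (gather 6 silk): salt=3 silk=6
After 3 (craft kiln): kiln=1 salt=2 silk=3
After 4 (craft kiln): kiln=2 salt=1
After 5 (craft ink): ink=1 salt=1

Answer: ink=1 salt=1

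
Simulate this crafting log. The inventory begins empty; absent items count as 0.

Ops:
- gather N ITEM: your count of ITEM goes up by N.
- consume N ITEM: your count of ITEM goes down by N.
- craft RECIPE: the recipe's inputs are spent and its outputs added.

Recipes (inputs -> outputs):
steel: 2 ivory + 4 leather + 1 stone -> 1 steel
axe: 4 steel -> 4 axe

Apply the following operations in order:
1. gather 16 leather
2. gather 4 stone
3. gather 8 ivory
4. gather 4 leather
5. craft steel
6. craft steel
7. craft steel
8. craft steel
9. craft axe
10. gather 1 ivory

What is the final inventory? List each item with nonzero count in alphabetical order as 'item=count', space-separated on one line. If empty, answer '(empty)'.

After 1 (gather 16 leather): leather=16
After 2 (gather 4 stone): leather=16 stone=4
After 3 (gather 8 ivory): ivory=8 leather=16 stone=4
After 4 (gather 4 leather): ivory=8 leather=20 stone=4
After 5 (craft steel): ivory=6 leather=16 steel=1 stone=3
After 6 (craft steel): ivory=4 leather=12 steel=2 stone=2
After 7 (craft steel): ivory=2 leather=8 steel=3 stone=1
After 8 (craft steel): leather=4 steel=4
After 9 (craft axe): axe=4 leather=4
After 10 (gather 1 ivory): axe=4 ivory=1 leather=4

Answer: axe=4 ivory=1 leather=4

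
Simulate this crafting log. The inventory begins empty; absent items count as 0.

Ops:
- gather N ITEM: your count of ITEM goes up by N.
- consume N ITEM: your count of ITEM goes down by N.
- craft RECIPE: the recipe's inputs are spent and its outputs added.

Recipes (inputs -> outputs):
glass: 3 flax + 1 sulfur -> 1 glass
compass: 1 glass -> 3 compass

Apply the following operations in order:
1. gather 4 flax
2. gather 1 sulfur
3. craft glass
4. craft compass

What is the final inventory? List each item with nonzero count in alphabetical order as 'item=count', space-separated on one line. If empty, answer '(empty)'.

After 1 (gather 4 flax): flax=4
After 2 (gather 1 sulfur): flax=4 sulfur=1
After 3 (craft glass): flax=1 glass=1
After 4 (craft compass): compass=3 flax=1

Answer: compass=3 flax=1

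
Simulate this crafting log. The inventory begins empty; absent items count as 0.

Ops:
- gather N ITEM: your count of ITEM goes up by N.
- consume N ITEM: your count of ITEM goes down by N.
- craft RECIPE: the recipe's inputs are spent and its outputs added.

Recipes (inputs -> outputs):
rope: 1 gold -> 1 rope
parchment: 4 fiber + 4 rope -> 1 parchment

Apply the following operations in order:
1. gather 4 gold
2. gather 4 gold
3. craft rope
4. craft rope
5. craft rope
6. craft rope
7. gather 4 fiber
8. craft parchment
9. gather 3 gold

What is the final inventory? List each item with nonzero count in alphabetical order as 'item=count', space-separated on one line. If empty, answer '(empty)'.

Answer: gold=7 parchment=1

Derivation:
After 1 (gather 4 gold): gold=4
After 2 (gather 4 gold): gold=8
After 3 (craft rope): gold=7 rope=1
After 4 (craft rope): gold=6 rope=2
After 5 (craft rope): gold=5 rope=3
After 6 (craft rope): gold=4 rope=4
After 7 (gather 4 fiber): fiber=4 gold=4 rope=4
After 8 (craft parchment): gold=4 parchment=1
After 9 (gather 3 gold): gold=7 parchment=1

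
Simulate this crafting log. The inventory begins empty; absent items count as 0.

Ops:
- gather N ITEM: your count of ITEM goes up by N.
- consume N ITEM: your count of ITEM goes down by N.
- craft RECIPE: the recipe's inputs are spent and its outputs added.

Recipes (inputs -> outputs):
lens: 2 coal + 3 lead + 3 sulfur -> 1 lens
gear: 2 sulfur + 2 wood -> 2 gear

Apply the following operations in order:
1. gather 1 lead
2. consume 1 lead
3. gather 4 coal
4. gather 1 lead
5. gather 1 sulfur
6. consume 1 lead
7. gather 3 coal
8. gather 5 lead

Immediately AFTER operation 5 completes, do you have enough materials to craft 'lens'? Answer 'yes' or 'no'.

Answer: no

Derivation:
After 1 (gather 1 lead): lead=1
After 2 (consume 1 lead): (empty)
After 3 (gather 4 coal): coal=4
After 4 (gather 1 lead): coal=4 lead=1
After 5 (gather 1 sulfur): coal=4 lead=1 sulfur=1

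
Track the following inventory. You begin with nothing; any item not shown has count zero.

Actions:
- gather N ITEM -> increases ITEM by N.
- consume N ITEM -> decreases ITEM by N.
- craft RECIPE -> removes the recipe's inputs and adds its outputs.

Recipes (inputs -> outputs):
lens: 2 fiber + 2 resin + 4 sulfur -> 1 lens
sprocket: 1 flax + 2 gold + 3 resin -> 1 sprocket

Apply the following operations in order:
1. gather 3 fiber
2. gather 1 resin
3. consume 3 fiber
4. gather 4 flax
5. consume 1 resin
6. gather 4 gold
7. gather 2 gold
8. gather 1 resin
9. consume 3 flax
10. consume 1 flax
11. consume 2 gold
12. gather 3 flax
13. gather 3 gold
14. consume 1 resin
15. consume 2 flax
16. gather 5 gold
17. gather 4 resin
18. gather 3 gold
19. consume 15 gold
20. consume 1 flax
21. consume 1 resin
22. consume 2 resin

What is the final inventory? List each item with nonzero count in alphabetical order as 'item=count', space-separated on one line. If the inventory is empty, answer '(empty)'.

After 1 (gather 3 fiber): fiber=3
After 2 (gather 1 resin): fiber=3 resin=1
After 3 (consume 3 fiber): resin=1
After 4 (gather 4 flax): flax=4 resin=1
After 5 (consume 1 resin): flax=4
After 6 (gather 4 gold): flax=4 gold=4
After 7 (gather 2 gold): flax=4 gold=6
After 8 (gather 1 resin): flax=4 gold=6 resin=1
After 9 (consume 3 flax): flax=1 gold=6 resin=1
After 10 (consume 1 flax): gold=6 resin=1
After 11 (consume 2 gold): gold=4 resin=1
After 12 (gather 3 flax): flax=3 gold=4 resin=1
After 13 (gather 3 gold): flax=3 gold=7 resin=1
After 14 (consume 1 resin): flax=3 gold=7
After 15 (consume 2 flax): flax=1 gold=7
After 16 (gather 5 gold): flax=1 gold=12
After 17 (gather 4 resin): flax=1 gold=12 resin=4
After 18 (gather 3 gold): flax=1 gold=15 resin=4
After 19 (consume 15 gold): flax=1 resin=4
After 20 (consume 1 flax): resin=4
After 21 (consume 1 resin): resin=3
After 22 (consume 2 resin): resin=1

Answer: resin=1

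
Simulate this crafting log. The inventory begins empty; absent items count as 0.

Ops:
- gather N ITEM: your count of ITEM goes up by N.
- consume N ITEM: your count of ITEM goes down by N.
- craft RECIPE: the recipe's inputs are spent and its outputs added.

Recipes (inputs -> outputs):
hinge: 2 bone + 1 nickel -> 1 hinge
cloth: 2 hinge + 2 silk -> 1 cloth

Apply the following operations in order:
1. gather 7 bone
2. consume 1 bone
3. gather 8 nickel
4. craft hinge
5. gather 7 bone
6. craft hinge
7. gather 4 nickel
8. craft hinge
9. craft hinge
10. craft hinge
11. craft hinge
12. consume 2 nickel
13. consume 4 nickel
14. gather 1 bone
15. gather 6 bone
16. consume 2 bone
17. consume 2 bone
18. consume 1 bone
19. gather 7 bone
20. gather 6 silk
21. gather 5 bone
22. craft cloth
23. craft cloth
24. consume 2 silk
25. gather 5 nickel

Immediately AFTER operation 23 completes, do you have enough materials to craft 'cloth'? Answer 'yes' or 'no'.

Answer: yes

Derivation:
After 1 (gather 7 bone): bone=7
After 2 (consume 1 bone): bone=6
After 3 (gather 8 nickel): bone=6 nickel=8
After 4 (craft hinge): bone=4 hinge=1 nickel=7
After 5 (gather 7 bone): bone=11 hinge=1 nickel=7
After 6 (craft hinge): bone=9 hinge=2 nickel=6
After 7 (gather 4 nickel): bone=9 hinge=2 nickel=10
After 8 (craft hinge): bone=7 hinge=3 nickel=9
After 9 (craft hinge): bone=5 hinge=4 nickel=8
After 10 (craft hinge): bone=3 hinge=5 nickel=7
After 11 (craft hinge): bone=1 hinge=6 nickel=6
After 12 (consume 2 nickel): bone=1 hinge=6 nickel=4
After 13 (consume 4 nickel): bone=1 hinge=6
After 14 (gather 1 bone): bone=2 hinge=6
After 15 (gather 6 bone): bone=8 hinge=6
After 16 (consume 2 bone): bone=6 hinge=6
After 17 (consume 2 bone): bone=4 hinge=6
After 18 (consume 1 bone): bone=3 hinge=6
After 19 (gather 7 bone): bone=10 hinge=6
After 20 (gather 6 silk): bone=10 hinge=6 silk=6
After 21 (gather 5 bone): bone=15 hinge=6 silk=6
After 22 (craft cloth): bone=15 cloth=1 hinge=4 silk=4
After 23 (craft cloth): bone=15 cloth=2 hinge=2 silk=2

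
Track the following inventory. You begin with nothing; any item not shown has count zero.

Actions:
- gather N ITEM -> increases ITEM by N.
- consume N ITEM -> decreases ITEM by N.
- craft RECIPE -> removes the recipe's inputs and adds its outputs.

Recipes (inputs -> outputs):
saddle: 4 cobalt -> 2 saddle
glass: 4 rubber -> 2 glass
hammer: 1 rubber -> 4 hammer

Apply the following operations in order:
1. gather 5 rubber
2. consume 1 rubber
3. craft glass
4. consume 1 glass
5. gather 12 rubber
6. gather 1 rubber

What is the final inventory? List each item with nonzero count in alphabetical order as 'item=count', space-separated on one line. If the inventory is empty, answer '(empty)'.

After 1 (gather 5 rubber): rubber=5
After 2 (consume 1 rubber): rubber=4
After 3 (craft glass): glass=2
After 4 (consume 1 glass): glass=1
After 5 (gather 12 rubber): glass=1 rubber=12
After 6 (gather 1 rubber): glass=1 rubber=13

Answer: glass=1 rubber=13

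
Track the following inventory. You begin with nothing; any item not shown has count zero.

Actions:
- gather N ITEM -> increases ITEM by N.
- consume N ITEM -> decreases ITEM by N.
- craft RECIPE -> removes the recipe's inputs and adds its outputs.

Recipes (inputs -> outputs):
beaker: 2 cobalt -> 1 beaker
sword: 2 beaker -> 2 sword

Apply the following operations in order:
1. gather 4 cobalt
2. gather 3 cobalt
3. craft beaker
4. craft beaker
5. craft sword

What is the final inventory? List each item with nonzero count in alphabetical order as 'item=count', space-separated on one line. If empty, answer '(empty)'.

Answer: cobalt=3 sword=2

Derivation:
After 1 (gather 4 cobalt): cobalt=4
After 2 (gather 3 cobalt): cobalt=7
After 3 (craft beaker): beaker=1 cobalt=5
After 4 (craft beaker): beaker=2 cobalt=3
After 5 (craft sword): cobalt=3 sword=2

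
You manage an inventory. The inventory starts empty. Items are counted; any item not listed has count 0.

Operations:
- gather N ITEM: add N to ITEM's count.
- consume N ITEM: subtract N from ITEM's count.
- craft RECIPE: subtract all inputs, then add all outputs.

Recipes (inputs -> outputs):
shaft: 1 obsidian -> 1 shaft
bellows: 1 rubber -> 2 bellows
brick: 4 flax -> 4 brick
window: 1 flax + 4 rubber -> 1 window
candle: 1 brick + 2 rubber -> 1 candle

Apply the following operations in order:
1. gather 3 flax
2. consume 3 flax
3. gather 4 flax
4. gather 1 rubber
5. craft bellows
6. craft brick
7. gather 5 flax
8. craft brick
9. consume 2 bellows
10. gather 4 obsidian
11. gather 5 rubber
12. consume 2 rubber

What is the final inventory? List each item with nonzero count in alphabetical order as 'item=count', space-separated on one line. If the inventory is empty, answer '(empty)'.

After 1 (gather 3 flax): flax=3
After 2 (consume 3 flax): (empty)
After 3 (gather 4 flax): flax=4
After 4 (gather 1 rubber): flax=4 rubber=1
After 5 (craft bellows): bellows=2 flax=4
After 6 (craft brick): bellows=2 brick=4
After 7 (gather 5 flax): bellows=2 brick=4 flax=5
After 8 (craft brick): bellows=2 brick=8 flax=1
After 9 (consume 2 bellows): brick=8 flax=1
After 10 (gather 4 obsidian): brick=8 flax=1 obsidian=4
After 11 (gather 5 rubber): brick=8 flax=1 obsidian=4 rubber=5
After 12 (consume 2 rubber): brick=8 flax=1 obsidian=4 rubber=3

Answer: brick=8 flax=1 obsidian=4 rubber=3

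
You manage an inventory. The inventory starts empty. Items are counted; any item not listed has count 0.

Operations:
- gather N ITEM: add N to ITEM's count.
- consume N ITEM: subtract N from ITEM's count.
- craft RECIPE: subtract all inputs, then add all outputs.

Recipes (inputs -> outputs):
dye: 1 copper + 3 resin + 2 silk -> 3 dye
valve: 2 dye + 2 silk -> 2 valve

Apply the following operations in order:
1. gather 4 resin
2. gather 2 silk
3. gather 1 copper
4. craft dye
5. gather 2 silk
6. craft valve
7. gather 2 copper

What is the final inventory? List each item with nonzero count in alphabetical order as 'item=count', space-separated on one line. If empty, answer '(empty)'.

Answer: copper=2 dye=1 resin=1 valve=2

Derivation:
After 1 (gather 4 resin): resin=4
After 2 (gather 2 silk): resin=4 silk=2
After 3 (gather 1 copper): copper=1 resin=4 silk=2
After 4 (craft dye): dye=3 resin=1
After 5 (gather 2 silk): dye=3 resin=1 silk=2
After 6 (craft valve): dye=1 resin=1 valve=2
After 7 (gather 2 copper): copper=2 dye=1 resin=1 valve=2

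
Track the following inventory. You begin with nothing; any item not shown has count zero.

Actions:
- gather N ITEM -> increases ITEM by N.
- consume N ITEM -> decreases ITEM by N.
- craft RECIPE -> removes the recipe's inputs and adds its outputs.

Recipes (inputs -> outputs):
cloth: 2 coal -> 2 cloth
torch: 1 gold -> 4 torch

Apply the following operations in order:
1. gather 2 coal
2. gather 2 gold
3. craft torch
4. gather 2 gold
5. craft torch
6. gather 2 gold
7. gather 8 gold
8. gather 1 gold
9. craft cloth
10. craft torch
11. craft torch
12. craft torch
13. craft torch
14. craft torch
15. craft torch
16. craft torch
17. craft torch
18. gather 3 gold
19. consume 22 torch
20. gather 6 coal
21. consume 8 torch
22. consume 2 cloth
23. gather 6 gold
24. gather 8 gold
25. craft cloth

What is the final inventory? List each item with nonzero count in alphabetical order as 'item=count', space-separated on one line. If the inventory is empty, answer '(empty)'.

After 1 (gather 2 coal): coal=2
After 2 (gather 2 gold): coal=2 gold=2
After 3 (craft torch): coal=2 gold=1 torch=4
After 4 (gather 2 gold): coal=2 gold=3 torch=4
After 5 (craft torch): coal=2 gold=2 torch=8
After 6 (gather 2 gold): coal=2 gold=4 torch=8
After 7 (gather 8 gold): coal=2 gold=12 torch=8
After 8 (gather 1 gold): coal=2 gold=13 torch=8
After 9 (craft cloth): cloth=2 gold=13 torch=8
After 10 (craft torch): cloth=2 gold=12 torch=12
After 11 (craft torch): cloth=2 gold=11 torch=16
After 12 (craft torch): cloth=2 gold=10 torch=20
After 13 (craft torch): cloth=2 gold=9 torch=24
After 14 (craft torch): cloth=2 gold=8 torch=28
After 15 (craft torch): cloth=2 gold=7 torch=32
After 16 (craft torch): cloth=2 gold=6 torch=36
After 17 (craft torch): cloth=2 gold=5 torch=40
After 18 (gather 3 gold): cloth=2 gold=8 torch=40
After 19 (consume 22 torch): cloth=2 gold=8 torch=18
After 20 (gather 6 coal): cloth=2 coal=6 gold=8 torch=18
After 21 (consume 8 torch): cloth=2 coal=6 gold=8 torch=10
After 22 (consume 2 cloth): coal=6 gold=8 torch=10
After 23 (gather 6 gold): coal=6 gold=14 torch=10
After 24 (gather 8 gold): coal=6 gold=22 torch=10
After 25 (craft cloth): cloth=2 coal=4 gold=22 torch=10

Answer: cloth=2 coal=4 gold=22 torch=10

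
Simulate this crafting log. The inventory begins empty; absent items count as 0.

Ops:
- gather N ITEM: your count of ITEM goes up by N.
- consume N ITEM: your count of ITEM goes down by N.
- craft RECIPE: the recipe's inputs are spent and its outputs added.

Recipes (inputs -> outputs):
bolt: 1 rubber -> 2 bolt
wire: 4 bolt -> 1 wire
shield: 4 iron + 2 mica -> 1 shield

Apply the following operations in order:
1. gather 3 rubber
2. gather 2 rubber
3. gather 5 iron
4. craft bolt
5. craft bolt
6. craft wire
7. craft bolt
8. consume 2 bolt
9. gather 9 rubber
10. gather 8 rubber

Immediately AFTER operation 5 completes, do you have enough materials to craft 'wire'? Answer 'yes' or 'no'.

After 1 (gather 3 rubber): rubber=3
After 2 (gather 2 rubber): rubber=5
After 3 (gather 5 iron): iron=5 rubber=5
After 4 (craft bolt): bolt=2 iron=5 rubber=4
After 5 (craft bolt): bolt=4 iron=5 rubber=3

Answer: yes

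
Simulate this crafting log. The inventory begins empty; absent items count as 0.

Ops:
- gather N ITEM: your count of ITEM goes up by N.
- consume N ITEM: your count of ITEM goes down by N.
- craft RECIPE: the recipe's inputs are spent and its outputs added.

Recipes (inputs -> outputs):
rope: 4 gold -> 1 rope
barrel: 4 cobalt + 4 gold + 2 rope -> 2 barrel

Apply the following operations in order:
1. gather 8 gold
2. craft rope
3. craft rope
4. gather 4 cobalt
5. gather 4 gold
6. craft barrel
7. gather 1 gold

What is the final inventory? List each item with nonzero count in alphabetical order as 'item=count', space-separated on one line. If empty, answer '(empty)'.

After 1 (gather 8 gold): gold=8
After 2 (craft rope): gold=4 rope=1
After 3 (craft rope): rope=2
After 4 (gather 4 cobalt): cobalt=4 rope=2
After 5 (gather 4 gold): cobalt=4 gold=4 rope=2
After 6 (craft barrel): barrel=2
After 7 (gather 1 gold): barrel=2 gold=1

Answer: barrel=2 gold=1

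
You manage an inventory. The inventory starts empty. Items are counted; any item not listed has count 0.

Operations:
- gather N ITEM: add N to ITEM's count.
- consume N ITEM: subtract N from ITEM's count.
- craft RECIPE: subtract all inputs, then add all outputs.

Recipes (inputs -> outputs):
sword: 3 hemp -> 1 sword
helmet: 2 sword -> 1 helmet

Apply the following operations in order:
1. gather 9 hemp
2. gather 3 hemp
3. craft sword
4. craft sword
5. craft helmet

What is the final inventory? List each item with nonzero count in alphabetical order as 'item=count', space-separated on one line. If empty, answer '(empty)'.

After 1 (gather 9 hemp): hemp=9
After 2 (gather 3 hemp): hemp=12
After 3 (craft sword): hemp=9 sword=1
After 4 (craft sword): hemp=6 sword=2
After 5 (craft helmet): helmet=1 hemp=6

Answer: helmet=1 hemp=6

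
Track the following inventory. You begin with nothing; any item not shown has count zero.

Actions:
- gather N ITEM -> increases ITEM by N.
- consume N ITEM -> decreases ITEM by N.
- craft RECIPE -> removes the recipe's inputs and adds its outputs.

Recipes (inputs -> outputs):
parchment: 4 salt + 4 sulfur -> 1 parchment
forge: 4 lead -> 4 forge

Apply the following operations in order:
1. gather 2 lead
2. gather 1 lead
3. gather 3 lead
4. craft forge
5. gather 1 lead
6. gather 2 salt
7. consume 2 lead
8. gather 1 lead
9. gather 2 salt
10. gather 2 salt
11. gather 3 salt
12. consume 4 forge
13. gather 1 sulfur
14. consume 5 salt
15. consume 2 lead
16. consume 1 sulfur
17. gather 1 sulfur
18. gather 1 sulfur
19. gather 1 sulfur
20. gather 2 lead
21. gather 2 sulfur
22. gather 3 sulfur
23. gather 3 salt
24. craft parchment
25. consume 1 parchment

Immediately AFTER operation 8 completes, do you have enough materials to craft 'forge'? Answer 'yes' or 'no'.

After 1 (gather 2 lead): lead=2
After 2 (gather 1 lead): lead=3
After 3 (gather 3 lead): lead=6
After 4 (craft forge): forge=4 lead=2
After 5 (gather 1 lead): forge=4 lead=3
After 6 (gather 2 salt): forge=4 lead=3 salt=2
After 7 (consume 2 lead): forge=4 lead=1 salt=2
After 8 (gather 1 lead): forge=4 lead=2 salt=2

Answer: no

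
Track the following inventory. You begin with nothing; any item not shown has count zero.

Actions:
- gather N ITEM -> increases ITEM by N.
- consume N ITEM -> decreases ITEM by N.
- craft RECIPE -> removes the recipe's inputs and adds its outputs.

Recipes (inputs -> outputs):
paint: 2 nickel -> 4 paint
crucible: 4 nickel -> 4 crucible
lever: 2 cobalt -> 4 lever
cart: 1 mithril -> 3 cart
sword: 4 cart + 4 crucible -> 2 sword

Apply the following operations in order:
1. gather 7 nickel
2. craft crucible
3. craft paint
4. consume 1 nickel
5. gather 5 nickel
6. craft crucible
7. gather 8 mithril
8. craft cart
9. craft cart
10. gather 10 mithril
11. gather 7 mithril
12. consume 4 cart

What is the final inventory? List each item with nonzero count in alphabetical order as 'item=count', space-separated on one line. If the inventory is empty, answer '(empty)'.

After 1 (gather 7 nickel): nickel=7
After 2 (craft crucible): crucible=4 nickel=3
After 3 (craft paint): crucible=4 nickel=1 paint=4
After 4 (consume 1 nickel): crucible=4 paint=4
After 5 (gather 5 nickel): crucible=4 nickel=5 paint=4
After 6 (craft crucible): crucible=8 nickel=1 paint=4
After 7 (gather 8 mithril): crucible=8 mithril=8 nickel=1 paint=4
After 8 (craft cart): cart=3 crucible=8 mithril=7 nickel=1 paint=4
After 9 (craft cart): cart=6 crucible=8 mithril=6 nickel=1 paint=4
After 10 (gather 10 mithril): cart=6 crucible=8 mithril=16 nickel=1 paint=4
After 11 (gather 7 mithril): cart=6 crucible=8 mithril=23 nickel=1 paint=4
After 12 (consume 4 cart): cart=2 crucible=8 mithril=23 nickel=1 paint=4

Answer: cart=2 crucible=8 mithril=23 nickel=1 paint=4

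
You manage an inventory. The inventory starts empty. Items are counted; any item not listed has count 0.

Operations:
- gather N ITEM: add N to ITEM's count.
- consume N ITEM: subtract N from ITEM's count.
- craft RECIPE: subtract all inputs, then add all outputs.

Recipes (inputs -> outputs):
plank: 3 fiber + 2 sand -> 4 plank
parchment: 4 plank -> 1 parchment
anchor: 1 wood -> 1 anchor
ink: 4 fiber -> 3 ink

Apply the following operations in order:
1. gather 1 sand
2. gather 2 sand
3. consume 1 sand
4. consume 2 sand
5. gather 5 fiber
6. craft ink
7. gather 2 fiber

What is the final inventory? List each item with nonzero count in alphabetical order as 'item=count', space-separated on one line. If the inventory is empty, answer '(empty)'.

Answer: fiber=3 ink=3

Derivation:
After 1 (gather 1 sand): sand=1
After 2 (gather 2 sand): sand=3
After 3 (consume 1 sand): sand=2
After 4 (consume 2 sand): (empty)
After 5 (gather 5 fiber): fiber=5
After 6 (craft ink): fiber=1 ink=3
After 7 (gather 2 fiber): fiber=3 ink=3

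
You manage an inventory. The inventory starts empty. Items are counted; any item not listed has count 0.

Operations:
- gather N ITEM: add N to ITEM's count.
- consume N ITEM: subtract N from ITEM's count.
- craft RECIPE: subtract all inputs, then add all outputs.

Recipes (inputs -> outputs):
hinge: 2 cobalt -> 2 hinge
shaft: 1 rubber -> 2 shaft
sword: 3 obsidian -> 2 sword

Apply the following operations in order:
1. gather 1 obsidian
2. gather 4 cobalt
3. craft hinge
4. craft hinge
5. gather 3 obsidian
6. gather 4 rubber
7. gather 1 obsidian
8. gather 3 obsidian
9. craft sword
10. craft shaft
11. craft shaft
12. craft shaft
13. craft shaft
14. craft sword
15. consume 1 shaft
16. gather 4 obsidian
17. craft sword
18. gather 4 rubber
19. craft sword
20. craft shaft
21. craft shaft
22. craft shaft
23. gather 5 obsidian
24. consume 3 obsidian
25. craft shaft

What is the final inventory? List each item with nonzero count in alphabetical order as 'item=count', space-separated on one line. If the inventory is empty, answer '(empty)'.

After 1 (gather 1 obsidian): obsidian=1
After 2 (gather 4 cobalt): cobalt=4 obsidian=1
After 3 (craft hinge): cobalt=2 hinge=2 obsidian=1
After 4 (craft hinge): hinge=4 obsidian=1
After 5 (gather 3 obsidian): hinge=4 obsidian=4
After 6 (gather 4 rubber): hinge=4 obsidian=4 rubber=4
After 7 (gather 1 obsidian): hinge=4 obsidian=5 rubber=4
After 8 (gather 3 obsidian): hinge=4 obsidian=8 rubber=4
After 9 (craft sword): hinge=4 obsidian=5 rubber=4 sword=2
After 10 (craft shaft): hinge=4 obsidian=5 rubber=3 shaft=2 sword=2
After 11 (craft shaft): hinge=4 obsidian=5 rubber=2 shaft=4 sword=2
After 12 (craft shaft): hinge=4 obsidian=5 rubber=1 shaft=6 sword=2
After 13 (craft shaft): hinge=4 obsidian=5 shaft=8 sword=2
After 14 (craft sword): hinge=4 obsidian=2 shaft=8 sword=4
After 15 (consume 1 shaft): hinge=4 obsidian=2 shaft=7 sword=4
After 16 (gather 4 obsidian): hinge=4 obsidian=6 shaft=7 sword=4
After 17 (craft sword): hinge=4 obsidian=3 shaft=7 sword=6
After 18 (gather 4 rubber): hinge=4 obsidian=3 rubber=4 shaft=7 sword=6
After 19 (craft sword): hinge=4 rubber=4 shaft=7 sword=8
After 20 (craft shaft): hinge=4 rubber=3 shaft=9 sword=8
After 21 (craft shaft): hinge=4 rubber=2 shaft=11 sword=8
After 22 (craft shaft): hinge=4 rubber=1 shaft=13 sword=8
After 23 (gather 5 obsidian): hinge=4 obsidian=5 rubber=1 shaft=13 sword=8
After 24 (consume 3 obsidian): hinge=4 obsidian=2 rubber=1 shaft=13 sword=8
After 25 (craft shaft): hinge=4 obsidian=2 shaft=15 sword=8

Answer: hinge=4 obsidian=2 shaft=15 sword=8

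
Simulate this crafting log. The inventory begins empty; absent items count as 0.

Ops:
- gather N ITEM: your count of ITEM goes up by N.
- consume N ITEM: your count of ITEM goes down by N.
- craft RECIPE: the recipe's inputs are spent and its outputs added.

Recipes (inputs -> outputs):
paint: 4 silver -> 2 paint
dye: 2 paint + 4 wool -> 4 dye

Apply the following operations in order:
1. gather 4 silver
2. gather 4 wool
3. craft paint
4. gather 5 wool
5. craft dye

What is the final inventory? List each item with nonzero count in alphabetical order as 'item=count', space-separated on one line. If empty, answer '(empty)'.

After 1 (gather 4 silver): silver=4
After 2 (gather 4 wool): silver=4 wool=4
After 3 (craft paint): paint=2 wool=4
After 4 (gather 5 wool): paint=2 wool=9
After 5 (craft dye): dye=4 wool=5

Answer: dye=4 wool=5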